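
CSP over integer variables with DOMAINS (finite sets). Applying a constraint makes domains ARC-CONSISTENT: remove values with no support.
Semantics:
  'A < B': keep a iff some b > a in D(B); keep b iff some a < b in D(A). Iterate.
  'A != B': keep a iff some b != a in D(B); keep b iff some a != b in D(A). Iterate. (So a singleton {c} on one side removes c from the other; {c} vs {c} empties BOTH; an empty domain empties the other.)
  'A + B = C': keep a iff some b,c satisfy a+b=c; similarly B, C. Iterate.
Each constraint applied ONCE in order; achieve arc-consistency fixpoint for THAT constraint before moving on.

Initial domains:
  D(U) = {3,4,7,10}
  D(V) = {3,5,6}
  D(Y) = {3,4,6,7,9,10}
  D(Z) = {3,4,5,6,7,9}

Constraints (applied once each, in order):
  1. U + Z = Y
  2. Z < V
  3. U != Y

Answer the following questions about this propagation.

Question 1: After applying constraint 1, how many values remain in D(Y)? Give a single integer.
Answer: 4

Derivation:
Constraint 1 (U + Z = Y) on D(U)={3,4,7,10} D(Z)={3,4,5,6,7,9} D(Y)={3,4,6,7,9,10}: U {3,4,7,10}->{3,4,7}; Z {3,4,5,6,7,9}->{3,4,5,6,7}; Y {3,4,6,7,9,10}->{6,7,9,10}
So after constraint 1: D(Y)={6,7,9,10}, size = 4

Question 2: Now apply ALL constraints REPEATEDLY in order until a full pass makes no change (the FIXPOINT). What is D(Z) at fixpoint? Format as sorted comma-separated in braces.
pass 0 (initial): D(Z)={3,4,5,6,7,9}
pass 1: U {3,4,7,10}->{3,4,7}; V {3,5,6}->{5,6}; Y {3,4,6,7,9,10}->{6,7,9,10}; Z {3,4,5,6,7,9}->{3,4,5}
pass 2: no change
Fixpoint after 2 passes: D(Z) = {3,4,5}

Answer: {3,4,5}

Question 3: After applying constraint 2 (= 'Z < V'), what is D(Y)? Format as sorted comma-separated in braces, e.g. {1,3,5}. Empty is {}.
Answer: {6,7,9,10}

Derivation:
Constraint 1 (U + Z = Y) on D(U)={3,4,7,10} D(Z)={3,4,5,6,7,9} D(Y)={3,4,6,7,9,10}: U {3,4,7,10}->{3,4,7}; Z {3,4,5,6,7,9}->{3,4,5,6,7}; Y {3,4,6,7,9,10}->{6,7,9,10}
Constraint 2 (Z < V) on D(Z)={3,4,5,6,7} D(V)={3,5,6}: Z {3,4,5,6,7}->{3,4,5}; V {3,5,6}->{5,6}
So after constraint 2: D(Y) = {6,7,9,10}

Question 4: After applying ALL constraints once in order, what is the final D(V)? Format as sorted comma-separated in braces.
Answer: {5,6}

Derivation:
Constraint 1 (U + Z = Y) on D(U)={3,4,7,10} D(Z)={3,4,5,6,7,9} D(Y)={3,4,6,7,9,10}: U {3,4,7,10}->{3,4,7}; Z {3,4,5,6,7,9}->{3,4,5,6,7}; Y {3,4,6,7,9,10}->{6,7,9,10}
Constraint 2 (Z < V) on D(Z)={3,4,5,6,7} D(V)={3,5,6}: Z {3,4,5,6,7}->{3,4,5}; V {3,5,6}->{5,6}
Constraint 3 (U != Y) on D(U)={3,4,7} D(Y)={6,7,9,10}: no change
So after all 3 constraints: D(V) = {5,6}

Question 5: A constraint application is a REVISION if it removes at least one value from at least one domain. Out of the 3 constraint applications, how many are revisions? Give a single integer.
Answer: 2

Derivation:
Constraint 1 (U + Z = Y) on D(U)={3,4,7,10} D(Z)={3,4,5,6,7,9} D(Y)={3,4,6,7,9,10}: U {3,4,7,10}->{3,4,7}; Z {3,4,5,6,7,9}->{3,4,5,6,7}; Y {3,4,6,7,9,10}->{6,7,9,10} => REVISION
Constraint 2 (Z < V) on D(Z)={3,4,5,6,7} D(V)={3,5,6}: Z {3,4,5,6,7}->{3,4,5}; V {3,5,6}->{5,6} => REVISION
Constraint 3 (U != Y) on D(U)={3,4,7} D(Y)={6,7,9,10}: no change => not a revision
Total revisions = 2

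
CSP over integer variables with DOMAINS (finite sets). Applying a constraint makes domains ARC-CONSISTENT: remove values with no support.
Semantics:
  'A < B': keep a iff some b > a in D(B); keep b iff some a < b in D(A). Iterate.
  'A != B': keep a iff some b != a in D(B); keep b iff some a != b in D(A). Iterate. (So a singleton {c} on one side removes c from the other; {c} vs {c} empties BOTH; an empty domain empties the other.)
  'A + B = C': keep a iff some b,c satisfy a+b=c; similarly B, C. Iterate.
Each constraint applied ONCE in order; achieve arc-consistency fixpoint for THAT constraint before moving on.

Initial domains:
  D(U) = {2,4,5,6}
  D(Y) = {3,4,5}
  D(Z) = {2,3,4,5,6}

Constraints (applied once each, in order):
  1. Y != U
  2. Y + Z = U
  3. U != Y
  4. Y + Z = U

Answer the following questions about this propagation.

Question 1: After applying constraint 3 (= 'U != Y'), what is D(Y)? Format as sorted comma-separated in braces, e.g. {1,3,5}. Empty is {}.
Constraint 1 (Y != U) on D(Y)={3,4,5} D(U)={2,4,5,6}: no change
Constraint 2 (Y + Z = U) on D(Y)={3,4,5} D(Z)={2,3,4,5,6} D(U)={2,4,5,6}: Y {3,4,5}->{3,4}; Z {2,3,4,5,6}->{2,3}; U {2,4,5,6}->{5,6}
Constraint 3 (U != Y) on D(U)={5,6} D(Y)={3,4}: no change
So after constraint 3: D(Y) = {3,4}

Answer: {3,4}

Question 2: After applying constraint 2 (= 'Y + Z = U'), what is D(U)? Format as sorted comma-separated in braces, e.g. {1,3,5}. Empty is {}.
Constraint 1 (Y != U) on D(Y)={3,4,5} D(U)={2,4,5,6}: no change
Constraint 2 (Y + Z = U) on D(Y)={3,4,5} D(Z)={2,3,4,5,6} D(U)={2,4,5,6}: Y {3,4,5}->{3,4}; Z {2,3,4,5,6}->{2,3}; U {2,4,5,6}->{5,6}
So after constraint 2: D(U) = {5,6}

Answer: {5,6}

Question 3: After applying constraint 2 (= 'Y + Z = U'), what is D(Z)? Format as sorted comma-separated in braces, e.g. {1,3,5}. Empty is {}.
Answer: {2,3}

Derivation:
Constraint 1 (Y != U) on D(Y)={3,4,5} D(U)={2,4,5,6}: no change
Constraint 2 (Y + Z = U) on D(Y)={3,4,5} D(Z)={2,3,4,5,6} D(U)={2,4,5,6}: Y {3,4,5}->{3,4}; Z {2,3,4,5,6}->{2,3}; U {2,4,5,6}->{5,6}
So after constraint 2: D(Z) = {2,3}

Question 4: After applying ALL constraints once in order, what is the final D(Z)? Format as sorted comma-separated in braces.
Constraint 1 (Y != U) on D(Y)={3,4,5} D(U)={2,4,5,6}: no change
Constraint 2 (Y + Z = U) on D(Y)={3,4,5} D(Z)={2,3,4,5,6} D(U)={2,4,5,6}: Y {3,4,5}->{3,4}; Z {2,3,4,5,6}->{2,3}; U {2,4,5,6}->{5,6}
Constraint 3 (U != Y) on D(U)={5,6} D(Y)={3,4}: no change
Constraint 4 (Y + Z = U) on D(Y)={3,4} D(Z)={2,3} D(U)={5,6}: no change
So after all 4 constraints: D(Z) = {2,3}

Answer: {2,3}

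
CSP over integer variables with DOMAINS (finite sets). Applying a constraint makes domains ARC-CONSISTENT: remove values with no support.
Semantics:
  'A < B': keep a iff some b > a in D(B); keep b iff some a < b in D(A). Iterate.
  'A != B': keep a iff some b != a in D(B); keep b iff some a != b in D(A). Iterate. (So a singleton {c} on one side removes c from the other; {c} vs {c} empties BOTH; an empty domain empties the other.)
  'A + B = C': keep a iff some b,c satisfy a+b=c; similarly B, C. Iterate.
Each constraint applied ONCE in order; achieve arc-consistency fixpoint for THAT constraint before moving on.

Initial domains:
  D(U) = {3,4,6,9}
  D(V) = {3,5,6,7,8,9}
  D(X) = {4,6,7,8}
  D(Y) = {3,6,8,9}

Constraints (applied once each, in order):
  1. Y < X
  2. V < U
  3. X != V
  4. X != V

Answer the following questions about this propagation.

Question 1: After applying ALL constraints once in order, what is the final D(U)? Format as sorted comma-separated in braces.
Constraint 1 (Y < X) on D(Y)={3,6,8,9} D(X)={4,6,7,8}: Y {3,6,8,9}->{3,6}
Constraint 2 (V < U) on D(V)={3,5,6,7,8,9} D(U)={3,4,6,9}: V {3,5,6,7,8,9}->{3,5,6,7,8}; U {3,4,6,9}->{4,6,9}
Constraint 3 (X != V) on D(X)={4,6,7,8} D(V)={3,5,6,7,8}: no change
Constraint 4 (X != V) on D(X)={4,6,7,8} D(V)={3,5,6,7,8}: no change
So after all 4 constraints: D(U) = {4,6,9}

Answer: {4,6,9}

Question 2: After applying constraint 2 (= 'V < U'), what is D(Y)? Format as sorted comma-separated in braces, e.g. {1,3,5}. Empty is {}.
Answer: {3,6}

Derivation:
Constraint 1 (Y < X) on D(Y)={3,6,8,9} D(X)={4,6,7,8}: Y {3,6,8,9}->{3,6}
Constraint 2 (V < U) on D(V)={3,5,6,7,8,9} D(U)={3,4,6,9}: V {3,5,6,7,8,9}->{3,5,6,7,8}; U {3,4,6,9}->{4,6,9}
So after constraint 2: D(Y) = {3,6}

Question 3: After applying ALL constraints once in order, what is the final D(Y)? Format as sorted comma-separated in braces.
Constraint 1 (Y < X) on D(Y)={3,6,8,9} D(X)={4,6,7,8}: Y {3,6,8,9}->{3,6}
Constraint 2 (V < U) on D(V)={3,5,6,7,8,9} D(U)={3,4,6,9}: V {3,5,6,7,8,9}->{3,5,6,7,8}; U {3,4,6,9}->{4,6,9}
Constraint 3 (X != V) on D(X)={4,6,7,8} D(V)={3,5,6,7,8}: no change
Constraint 4 (X != V) on D(X)={4,6,7,8} D(V)={3,5,6,7,8}: no change
So after all 4 constraints: D(Y) = {3,6}

Answer: {3,6}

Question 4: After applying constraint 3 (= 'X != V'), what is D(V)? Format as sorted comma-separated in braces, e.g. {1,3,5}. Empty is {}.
Answer: {3,5,6,7,8}

Derivation:
Constraint 1 (Y < X) on D(Y)={3,6,8,9} D(X)={4,6,7,8}: Y {3,6,8,9}->{3,6}
Constraint 2 (V < U) on D(V)={3,5,6,7,8,9} D(U)={3,4,6,9}: V {3,5,6,7,8,9}->{3,5,6,7,8}; U {3,4,6,9}->{4,6,9}
Constraint 3 (X != V) on D(X)={4,6,7,8} D(V)={3,5,6,7,8}: no change
So after constraint 3: D(V) = {3,5,6,7,8}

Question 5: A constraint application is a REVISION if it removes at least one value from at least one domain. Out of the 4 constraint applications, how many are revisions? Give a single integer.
Answer: 2

Derivation:
Constraint 1 (Y < X) on D(Y)={3,6,8,9} D(X)={4,6,7,8}: Y {3,6,8,9}->{3,6} => REVISION
Constraint 2 (V < U) on D(V)={3,5,6,7,8,9} D(U)={3,4,6,9}: V {3,5,6,7,8,9}->{3,5,6,7,8}; U {3,4,6,9}->{4,6,9} => REVISION
Constraint 3 (X != V) on D(X)={4,6,7,8} D(V)={3,5,6,7,8}: no change => not a revision
Constraint 4 (X != V) on D(X)={4,6,7,8} D(V)={3,5,6,7,8}: no change => not a revision
Total revisions = 2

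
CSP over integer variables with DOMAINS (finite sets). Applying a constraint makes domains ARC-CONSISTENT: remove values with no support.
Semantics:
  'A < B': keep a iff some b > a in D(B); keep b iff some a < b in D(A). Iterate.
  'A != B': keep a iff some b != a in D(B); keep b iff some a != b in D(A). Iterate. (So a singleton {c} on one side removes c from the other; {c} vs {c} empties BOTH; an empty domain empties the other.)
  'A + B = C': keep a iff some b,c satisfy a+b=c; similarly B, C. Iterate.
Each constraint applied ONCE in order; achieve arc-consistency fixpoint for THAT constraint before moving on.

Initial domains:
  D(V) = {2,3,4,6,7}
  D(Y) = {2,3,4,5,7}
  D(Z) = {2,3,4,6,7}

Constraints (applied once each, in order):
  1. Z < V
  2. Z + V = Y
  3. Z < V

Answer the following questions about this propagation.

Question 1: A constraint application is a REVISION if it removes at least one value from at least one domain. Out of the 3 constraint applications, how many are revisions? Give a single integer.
Constraint 1 (Z < V) on D(Z)={2,3,4,6,7} D(V)={2,3,4,6,7}: Z {2,3,4,6,7}->{2,3,4,6}; V {2,3,4,6,7}->{3,4,6,7} => REVISION
Constraint 2 (Z + V = Y) on D(Z)={2,3,4,6} D(V)={3,4,6,7} D(Y)={2,3,4,5,7}: Z {2,3,4,6}->{2,3,4}; V {3,4,6,7}->{3,4}; Y {2,3,4,5,7}->{5,7} => REVISION
Constraint 3 (Z < V) on D(Z)={2,3,4} D(V)={3,4}: Z {2,3,4}->{2,3} => REVISION
Total revisions = 3

Answer: 3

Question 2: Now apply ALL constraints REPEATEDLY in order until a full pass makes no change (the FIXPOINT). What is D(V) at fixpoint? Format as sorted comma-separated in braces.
Answer: {3,4}

Derivation:
pass 0 (initial): D(V)={2,3,4,6,7}
pass 1: V {2,3,4,6,7}->{3,4}; Y {2,3,4,5,7}->{5,7}; Z {2,3,4,6,7}->{2,3}
pass 2: no change
Fixpoint after 2 passes: D(V) = {3,4}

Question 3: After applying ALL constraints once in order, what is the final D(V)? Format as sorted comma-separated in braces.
Constraint 1 (Z < V) on D(Z)={2,3,4,6,7} D(V)={2,3,4,6,7}: Z {2,3,4,6,7}->{2,3,4,6}; V {2,3,4,6,7}->{3,4,6,7}
Constraint 2 (Z + V = Y) on D(Z)={2,3,4,6} D(V)={3,4,6,7} D(Y)={2,3,4,5,7}: Z {2,3,4,6}->{2,3,4}; V {3,4,6,7}->{3,4}; Y {2,3,4,5,7}->{5,7}
Constraint 3 (Z < V) on D(Z)={2,3,4} D(V)={3,4}: Z {2,3,4}->{2,3}
So after all 3 constraints: D(V) = {3,4}

Answer: {3,4}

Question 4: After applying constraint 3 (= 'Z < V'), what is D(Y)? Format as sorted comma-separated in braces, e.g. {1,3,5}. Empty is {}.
Answer: {5,7}

Derivation:
Constraint 1 (Z < V) on D(Z)={2,3,4,6,7} D(V)={2,3,4,6,7}: Z {2,3,4,6,7}->{2,3,4,6}; V {2,3,4,6,7}->{3,4,6,7}
Constraint 2 (Z + V = Y) on D(Z)={2,3,4,6} D(V)={3,4,6,7} D(Y)={2,3,4,5,7}: Z {2,3,4,6}->{2,3,4}; V {3,4,6,7}->{3,4}; Y {2,3,4,5,7}->{5,7}
Constraint 3 (Z < V) on D(Z)={2,3,4} D(V)={3,4}: Z {2,3,4}->{2,3}
So after constraint 3: D(Y) = {5,7}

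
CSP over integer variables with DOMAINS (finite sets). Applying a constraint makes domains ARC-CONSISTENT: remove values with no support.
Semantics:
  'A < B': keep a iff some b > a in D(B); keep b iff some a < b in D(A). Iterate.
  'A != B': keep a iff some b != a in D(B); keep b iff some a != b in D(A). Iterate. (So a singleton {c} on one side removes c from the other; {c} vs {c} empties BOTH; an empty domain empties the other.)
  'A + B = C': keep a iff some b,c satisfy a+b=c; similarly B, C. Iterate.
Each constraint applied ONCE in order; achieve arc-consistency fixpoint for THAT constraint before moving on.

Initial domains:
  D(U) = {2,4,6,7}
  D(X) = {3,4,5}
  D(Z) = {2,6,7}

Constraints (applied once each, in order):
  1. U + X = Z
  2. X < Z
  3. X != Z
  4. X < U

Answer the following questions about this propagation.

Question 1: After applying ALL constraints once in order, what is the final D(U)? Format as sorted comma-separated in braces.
Constraint 1 (U + X = Z) on D(U)={2,4,6,7} D(X)={3,4,5} D(Z)={2,6,7}: U {2,4,6,7}->{2,4}; Z {2,6,7}->{6,7}
Constraint 2 (X < Z) on D(X)={3,4,5} D(Z)={6,7}: no change
Constraint 3 (X != Z) on D(X)={3,4,5} D(Z)={6,7}: no change
Constraint 4 (X < U) on D(X)={3,4,5} D(U)={2,4}: X {3,4,5}->{3}; U {2,4}->{4}
So after all 4 constraints: D(U) = {4}

Answer: {4}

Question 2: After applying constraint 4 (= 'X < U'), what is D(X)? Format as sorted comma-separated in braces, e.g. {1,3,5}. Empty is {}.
Answer: {3}

Derivation:
Constraint 1 (U + X = Z) on D(U)={2,4,6,7} D(X)={3,4,5} D(Z)={2,6,7}: U {2,4,6,7}->{2,4}; Z {2,6,7}->{6,7}
Constraint 2 (X < Z) on D(X)={3,4,5} D(Z)={6,7}: no change
Constraint 3 (X != Z) on D(X)={3,4,5} D(Z)={6,7}: no change
Constraint 4 (X < U) on D(X)={3,4,5} D(U)={2,4}: X {3,4,5}->{3}; U {2,4}->{4}
So after constraint 4: D(X) = {3}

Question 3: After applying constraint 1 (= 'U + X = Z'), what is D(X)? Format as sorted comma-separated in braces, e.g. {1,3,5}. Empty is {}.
Constraint 1 (U + X = Z) on D(U)={2,4,6,7} D(X)={3,4,5} D(Z)={2,6,7}: U {2,4,6,7}->{2,4}; Z {2,6,7}->{6,7}
So after constraint 1: D(X) = {3,4,5}

Answer: {3,4,5}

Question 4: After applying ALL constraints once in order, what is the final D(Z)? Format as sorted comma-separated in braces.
Answer: {6,7}

Derivation:
Constraint 1 (U + X = Z) on D(U)={2,4,6,7} D(X)={3,4,5} D(Z)={2,6,7}: U {2,4,6,7}->{2,4}; Z {2,6,7}->{6,7}
Constraint 2 (X < Z) on D(X)={3,4,5} D(Z)={6,7}: no change
Constraint 3 (X != Z) on D(X)={3,4,5} D(Z)={6,7}: no change
Constraint 4 (X < U) on D(X)={3,4,5} D(U)={2,4}: X {3,4,5}->{3}; U {2,4}->{4}
So after all 4 constraints: D(Z) = {6,7}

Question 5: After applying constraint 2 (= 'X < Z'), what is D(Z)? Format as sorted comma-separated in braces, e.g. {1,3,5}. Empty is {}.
Constraint 1 (U + X = Z) on D(U)={2,4,6,7} D(X)={3,4,5} D(Z)={2,6,7}: U {2,4,6,7}->{2,4}; Z {2,6,7}->{6,7}
Constraint 2 (X < Z) on D(X)={3,4,5} D(Z)={6,7}: no change
So after constraint 2: D(Z) = {6,7}

Answer: {6,7}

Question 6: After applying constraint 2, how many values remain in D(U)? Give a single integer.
Answer: 2

Derivation:
Constraint 1 (U + X = Z) on D(U)={2,4,6,7} D(X)={3,4,5} D(Z)={2,6,7}: U {2,4,6,7}->{2,4}; Z {2,6,7}->{6,7}
Constraint 2 (X < Z) on D(X)={3,4,5} D(Z)={6,7}: no change
So after constraint 2: D(U)={2,4}, size = 2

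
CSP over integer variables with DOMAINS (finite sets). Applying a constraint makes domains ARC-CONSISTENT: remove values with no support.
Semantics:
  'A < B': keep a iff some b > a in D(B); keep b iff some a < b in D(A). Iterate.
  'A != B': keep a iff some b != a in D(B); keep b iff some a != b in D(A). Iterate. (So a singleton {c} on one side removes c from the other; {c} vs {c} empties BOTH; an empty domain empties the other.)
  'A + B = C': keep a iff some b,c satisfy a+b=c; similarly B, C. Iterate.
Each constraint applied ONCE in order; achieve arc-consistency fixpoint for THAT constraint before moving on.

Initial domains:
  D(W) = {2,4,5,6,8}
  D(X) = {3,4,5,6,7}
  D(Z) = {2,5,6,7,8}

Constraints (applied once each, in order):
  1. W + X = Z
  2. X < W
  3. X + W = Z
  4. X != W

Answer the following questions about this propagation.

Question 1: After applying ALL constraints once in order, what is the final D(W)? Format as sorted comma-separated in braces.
Constraint 1 (W + X = Z) on D(W)={2,4,5,6,8} D(X)={3,4,5,6,7} D(Z)={2,5,6,7,8}: W {2,4,5,6,8}->{2,4,5}; X {3,4,5,6,7}->{3,4,5,6}; Z {2,5,6,7,8}->{5,6,7,8}
Constraint 2 (X < W) on D(X)={3,4,5,6} D(W)={2,4,5}: X {3,4,5,6}->{3,4}; W {2,4,5}->{4,5}
Constraint 3 (X + W = Z) on D(X)={3,4} D(W)={4,5} D(Z)={5,6,7,8}: Z {5,6,7,8}->{7,8}
Constraint 4 (X != W) on D(X)={3,4} D(W)={4,5}: no change
So after all 4 constraints: D(W) = {4,5}

Answer: {4,5}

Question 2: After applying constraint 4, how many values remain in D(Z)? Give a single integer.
Constraint 1 (W + X = Z) on D(W)={2,4,5,6,8} D(X)={3,4,5,6,7} D(Z)={2,5,6,7,8}: W {2,4,5,6,8}->{2,4,5}; X {3,4,5,6,7}->{3,4,5,6}; Z {2,5,6,7,8}->{5,6,7,8}
Constraint 2 (X < W) on D(X)={3,4,5,6} D(W)={2,4,5}: X {3,4,5,6}->{3,4}; W {2,4,5}->{4,5}
Constraint 3 (X + W = Z) on D(X)={3,4} D(W)={4,5} D(Z)={5,6,7,8}: Z {5,6,7,8}->{7,8}
Constraint 4 (X != W) on D(X)={3,4} D(W)={4,5}: no change
So after constraint 4: D(Z)={7,8}, size = 2

Answer: 2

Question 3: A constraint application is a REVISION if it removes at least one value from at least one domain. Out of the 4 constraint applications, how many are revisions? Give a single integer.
Constraint 1 (W + X = Z) on D(W)={2,4,5,6,8} D(X)={3,4,5,6,7} D(Z)={2,5,6,7,8}: W {2,4,5,6,8}->{2,4,5}; X {3,4,5,6,7}->{3,4,5,6}; Z {2,5,6,7,8}->{5,6,7,8} => REVISION
Constraint 2 (X < W) on D(X)={3,4,5,6} D(W)={2,4,5}: X {3,4,5,6}->{3,4}; W {2,4,5}->{4,5} => REVISION
Constraint 3 (X + W = Z) on D(X)={3,4} D(W)={4,5} D(Z)={5,6,7,8}: Z {5,6,7,8}->{7,8} => REVISION
Constraint 4 (X != W) on D(X)={3,4} D(W)={4,5}: no change => not a revision
Total revisions = 3

Answer: 3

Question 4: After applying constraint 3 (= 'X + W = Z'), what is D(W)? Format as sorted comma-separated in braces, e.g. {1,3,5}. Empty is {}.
Answer: {4,5}

Derivation:
Constraint 1 (W + X = Z) on D(W)={2,4,5,6,8} D(X)={3,4,5,6,7} D(Z)={2,5,6,7,8}: W {2,4,5,6,8}->{2,4,5}; X {3,4,5,6,7}->{3,4,5,6}; Z {2,5,6,7,8}->{5,6,7,8}
Constraint 2 (X < W) on D(X)={3,4,5,6} D(W)={2,4,5}: X {3,4,5,6}->{3,4}; W {2,4,5}->{4,5}
Constraint 3 (X + W = Z) on D(X)={3,4} D(W)={4,5} D(Z)={5,6,7,8}: Z {5,6,7,8}->{7,8}
So after constraint 3: D(W) = {4,5}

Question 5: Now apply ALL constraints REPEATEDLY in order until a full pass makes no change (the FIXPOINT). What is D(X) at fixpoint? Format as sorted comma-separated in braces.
Answer: {3,4}

Derivation:
pass 0 (initial): D(X)={3,4,5,6,7}
pass 1: W {2,4,5,6,8}->{4,5}; X {3,4,5,6,7}->{3,4}; Z {2,5,6,7,8}->{7,8}
pass 2: no change
Fixpoint after 2 passes: D(X) = {3,4}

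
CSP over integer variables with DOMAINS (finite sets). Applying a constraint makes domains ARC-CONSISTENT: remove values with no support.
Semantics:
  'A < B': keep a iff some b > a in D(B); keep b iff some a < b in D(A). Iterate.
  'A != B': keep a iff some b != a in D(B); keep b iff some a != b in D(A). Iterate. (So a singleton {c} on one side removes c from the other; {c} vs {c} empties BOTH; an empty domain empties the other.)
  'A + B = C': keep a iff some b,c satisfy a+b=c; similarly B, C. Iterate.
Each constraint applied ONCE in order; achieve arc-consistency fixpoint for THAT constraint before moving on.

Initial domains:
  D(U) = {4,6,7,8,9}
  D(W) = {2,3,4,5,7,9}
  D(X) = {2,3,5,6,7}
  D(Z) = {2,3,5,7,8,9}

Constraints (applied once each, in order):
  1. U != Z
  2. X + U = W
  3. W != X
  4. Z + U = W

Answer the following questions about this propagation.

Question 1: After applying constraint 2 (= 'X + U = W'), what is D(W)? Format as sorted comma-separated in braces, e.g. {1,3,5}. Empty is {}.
Constraint 1 (U != Z) on D(U)={4,6,7,8,9} D(Z)={2,3,5,7,8,9}: no change
Constraint 2 (X + U = W) on D(X)={2,3,5,6,7} D(U)={4,6,7,8,9} D(W)={2,3,4,5,7,9}: X {2,3,5,6,7}->{2,3,5}; U {4,6,7,8,9}->{4,6,7}; W {2,3,4,5,7,9}->{7,9}
So after constraint 2: D(W) = {7,9}

Answer: {7,9}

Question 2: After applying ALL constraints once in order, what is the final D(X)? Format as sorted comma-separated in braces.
Answer: {2,3,5}

Derivation:
Constraint 1 (U != Z) on D(U)={4,6,7,8,9} D(Z)={2,3,5,7,8,9}: no change
Constraint 2 (X + U = W) on D(X)={2,3,5,6,7} D(U)={4,6,7,8,9} D(W)={2,3,4,5,7,9}: X {2,3,5,6,7}->{2,3,5}; U {4,6,7,8,9}->{4,6,7}; W {2,3,4,5,7,9}->{7,9}
Constraint 3 (W != X) on D(W)={7,9} D(X)={2,3,5}: no change
Constraint 4 (Z + U = W) on D(Z)={2,3,5,7,8,9} D(U)={4,6,7} D(W)={7,9}: Z {2,3,5,7,8,9}->{2,3,5}
So after all 4 constraints: D(X) = {2,3,5}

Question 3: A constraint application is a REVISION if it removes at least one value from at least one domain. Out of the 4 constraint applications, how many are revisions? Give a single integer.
Constraint 1 (U != Z) on D(U)={4,6,7,8,9} D(Z)={2,3,5,7,8,9}: no change => not a revision
Constraint 2 (X + U = W) on D(X)={2,3,5,6,7} D(U)={4,6,7,8,9} D(W)={2,3,4,5,7,9}: X {2,3,5,6,7}->{2,3,5}; U {4,6,7,8,9}->{4,6,7}; W {2,3,4,5,7,9}->{7,9} => REVISION
Constraint 3 (W != X) on D(W)={7,9} D(X)={2,3,5}: no change => not a revision
Constraint 4 (Z + U = W) on D(Z)={2,3,5,7,8,9} D(U)={4,6,7} D(W)={7,9}: Z {2,3,5,7,8,9}->{2,3,5} => REVISION
Total revisions = 2

Answer: 2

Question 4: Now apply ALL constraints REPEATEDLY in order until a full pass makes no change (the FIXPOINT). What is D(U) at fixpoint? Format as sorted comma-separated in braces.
pass 0 (initial): D(U)={4,6,7,8,9}
pass 1: U {4,6,7,8,9}->{4,6,7}; W {2,3,4,5,7,9}->{7,9}; X {2,3,5,6,7}->{2,3,5}; Z {2,3,5,7,8,9}->{2,3,5}
pass 2: no change
Fixpoint after 2 passes: D(U) = {4,6,7}

Answer: {4,6,7}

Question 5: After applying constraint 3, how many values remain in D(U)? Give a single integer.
Constraint 1 (U != Z) on D(U)={4,6,7,8,9} D(Z)={2,3,5,7,8,9}: no change
Constraint 2 (X + U = W) on D(X)={2,3,5,6,7} D(U)={4,6,7,8,9} D(W)={2,3,4,5,7,9}: X {2,3,5,6,7}->{2,3,5}; U {4,6,7,8,9}->{4,6,7}; W {2,3,4,5,7,9}->{7,9}
Constraint 3 (W != X) on D(W)={7,9} D(X)={2,3,5}: no change
So after constraint 3: D(U)={4,6,7}, size = 3

Answer: 3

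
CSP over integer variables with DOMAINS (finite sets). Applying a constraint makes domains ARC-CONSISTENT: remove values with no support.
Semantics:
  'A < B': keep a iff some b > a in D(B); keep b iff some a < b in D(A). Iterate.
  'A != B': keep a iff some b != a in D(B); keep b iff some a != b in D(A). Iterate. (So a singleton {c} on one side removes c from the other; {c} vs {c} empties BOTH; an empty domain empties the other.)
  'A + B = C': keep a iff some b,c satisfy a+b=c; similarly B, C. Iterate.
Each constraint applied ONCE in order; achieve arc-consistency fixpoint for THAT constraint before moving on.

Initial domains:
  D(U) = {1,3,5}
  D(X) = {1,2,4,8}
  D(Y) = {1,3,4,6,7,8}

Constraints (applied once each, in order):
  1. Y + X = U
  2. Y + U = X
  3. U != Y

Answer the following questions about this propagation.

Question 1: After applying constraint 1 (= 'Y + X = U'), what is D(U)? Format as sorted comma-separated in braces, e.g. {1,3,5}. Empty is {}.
Constraint 1 (Y + X = U) on D(Y)={1,3,4,6,7,8} D(X)={1,2,4,8} D(U)={1,3,5}: Y {1,3,4,6,7,8}->{1,3,4}; X {1,2,4,8}->{1,2,4}; U {1,3,5}->{3,5}
So after constraint 1: D(U) = {3,5}

Answer: {3,5}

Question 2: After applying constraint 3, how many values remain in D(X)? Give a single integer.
Constraint 1 (Y + X = U) on D(Y)={1,3,4,6,7,8} D(X)={1,2,4,8} D(U)={1,3,5}: Y {1,3,4,6,7,8}->{1,3,4}; X {1,2,4,8}->{1,2,4}; U {1,3,5}->{3,5}
Constraint 2 (Y + U = X) on D(Y)={1,3,4} D(U)={3,5} D(X)={1,2,4}: Y {1,3,4}->{1}; U {3,5}->{3}; X {1,2,4}->{4}
Constraint 3 (U != Y) on D(U)={3} D(Y)={1}: no change
So after constraint 3: D(X)={4}, size = 1

Answer: 1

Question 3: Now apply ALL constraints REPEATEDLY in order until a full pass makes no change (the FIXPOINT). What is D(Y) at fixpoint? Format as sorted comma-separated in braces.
Answer: {}

Derivation:
pass 0 (initial): D(Y)={1,3,4,6,7,8}
pass 1: U {1,3,5}->{3}; X {1,2,4,8}->{4}; Y {1,3,4,6,7,8}->{1}
pass 2: U {3}->{}; X {4}->{}; Y {1}->{}
pass 3: no change
Fixpoint after 3 passes: D(Y) = {}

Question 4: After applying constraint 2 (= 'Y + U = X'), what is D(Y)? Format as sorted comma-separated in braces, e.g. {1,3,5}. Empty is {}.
Constraint 1 (Y + X = U) on D(Y)={1,3,4,6,7,8} D(X)={1,2,4,8} D(U)={1,3,5}: Y {1,3,4,6,7,8}->{1,3,4}; X {1,2,4,8}->{1,2,4}; U {1,3,5}->{3,5}
Constraint 2 (Y + U = X) on D(Y)={1,3,4} D(U)={3,5} D(X)={1,2,4}: Y {1,3,4}->{1}; U {3,5}->{3}; X {1,2,4}->{4}
So after constraint 2: D(Y) = {1}

Answer: {1}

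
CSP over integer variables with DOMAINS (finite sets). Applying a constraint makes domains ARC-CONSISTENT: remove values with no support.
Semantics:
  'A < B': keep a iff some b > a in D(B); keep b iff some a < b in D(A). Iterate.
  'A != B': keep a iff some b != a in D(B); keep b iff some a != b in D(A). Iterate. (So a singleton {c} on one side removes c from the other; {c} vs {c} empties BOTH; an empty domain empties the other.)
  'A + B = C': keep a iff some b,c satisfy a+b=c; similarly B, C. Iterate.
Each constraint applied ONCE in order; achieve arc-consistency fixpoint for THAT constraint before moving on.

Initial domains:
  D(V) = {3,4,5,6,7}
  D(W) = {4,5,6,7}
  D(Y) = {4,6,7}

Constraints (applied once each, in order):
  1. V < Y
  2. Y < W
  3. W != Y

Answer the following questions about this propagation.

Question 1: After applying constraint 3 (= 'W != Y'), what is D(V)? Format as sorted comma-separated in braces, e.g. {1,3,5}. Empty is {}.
Constraint 1 (V < Y) on D(V)={3,4,5,6,7} D(Y)={4,6,7}: V {3,4,5,6,7}->{3,4,5,6}
Constraint 2 (Y < W) on D(Y)={4,6,7} D(W)={4,5,6,7}: Y {4,6,7}->{4,6}; W {4,5,6,7}->{5,6,7}
Constraint 3 (W != Y) on D(W)={5,6,7} D(Y)={4,6}: no change
So after constraint 3: D(V) = {3,4,5,6}

Answer: {3,4,5,6}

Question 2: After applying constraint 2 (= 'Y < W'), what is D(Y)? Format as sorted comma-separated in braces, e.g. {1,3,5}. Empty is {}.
Constraint 1 (V < Y) on D(V)={3,4,5,6,7} D(Y)={4,6,7}: V {3,4,5,6,7}->{3,4,5,6}
Constraint 2 (Y < W) on D(Y)={4,6,7} D(W)={4,5,6,7}: Y {4,6,7}->{4,6}; W {4,5,6,7}->{5,6,7}
So after constraint 2: D(Y) = {4,6}

Answer: {4,6}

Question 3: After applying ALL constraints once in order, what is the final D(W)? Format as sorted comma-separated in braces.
Constraint 1 (V < Y) on D(V)={3,4,5,6,7} D(Y)={4,6,7}: V {3,4,5,6,7}->{3,4,5,6}
Constraint 2 (Y < W) on D(Y)={4,6,7} D(W)={4,5,6,7}: Y {4,6,7}->{4,6}; W {4,5,6,7}->{5,6,7}
Constraint 3 (W != Y) on D(W)={5,6,7} D(Y)={4,6}: no change
So after all 3 constraints: D(W) = {5,6,7}

Answer: {5,6,7}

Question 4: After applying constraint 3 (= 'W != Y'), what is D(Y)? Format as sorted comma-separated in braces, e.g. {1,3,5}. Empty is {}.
Answer: {4,6}

Derivation:
Constraint 1 (V < Y) on D(V)={3,4,5,6,7} D(Y)={4,6,7}: V {3,4,5,6,7}->{3,4,5,6}
Constraint 2 (Y < W) on D(Y)={4,6,7} D(W)={4,5,6,7}: Y {4,6,7}->{4,6}; W {4,5,6,7}->{5,6,7}
Constraint 3 (W != Y) on D(W)={5,6,7} D(Y)={4,6}: no change
So after constraint 3: D(Y) = {4,6}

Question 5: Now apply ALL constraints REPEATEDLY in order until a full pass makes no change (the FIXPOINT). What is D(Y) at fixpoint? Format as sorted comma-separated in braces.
Answer: {4,6}

Derivation:
pass 0 (initial): D(Y)={4,6,7}
pass 1: V {3,4,5,6,7}->{3,4,5,6}; W {4,5,6,7}->{5,6,7}; Y {4,6,7}->{4,6}
pass 2: V {3,4,5,6}->{3,4,5}
pass 3: no change
Fixpoint after 3 passes: D(Y) = {4,6}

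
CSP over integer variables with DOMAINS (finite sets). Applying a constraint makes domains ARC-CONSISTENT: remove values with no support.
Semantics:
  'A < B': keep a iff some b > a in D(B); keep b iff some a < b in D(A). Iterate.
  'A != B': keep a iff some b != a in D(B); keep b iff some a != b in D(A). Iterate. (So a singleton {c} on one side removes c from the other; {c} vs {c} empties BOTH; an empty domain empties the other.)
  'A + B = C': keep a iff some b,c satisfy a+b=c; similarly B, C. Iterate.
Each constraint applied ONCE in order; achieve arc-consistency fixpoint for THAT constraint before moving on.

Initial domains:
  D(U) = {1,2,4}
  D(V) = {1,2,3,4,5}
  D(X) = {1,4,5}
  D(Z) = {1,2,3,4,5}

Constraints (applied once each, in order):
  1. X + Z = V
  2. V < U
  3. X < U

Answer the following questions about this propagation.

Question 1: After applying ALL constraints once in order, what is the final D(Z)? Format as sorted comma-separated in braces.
Constraint 1 (X + Z = V) on D(X)={1,4,5} D(Z)={1,2,3,4,5} D(V)={1,2,3,4,5}: X {1,4,5}->{1,4}; Z {1,2,3,4,5}->{1,2,3,4}; V {1,2,3,4,5}->{2,3,4,5}
Constraint 2 (V < U) on D(V)={2,3,4,5} D(U)={1,2,4}: V {2,3,4,5}->{2,3}; U {1,2,4}->{4}
Constraint 3 (X < U) on D(X)={1,4} D(U)={4}: X {1,4}->{1}
So after all 3 constraints: D(Z) = {1,2,3,4}

Answer: {1,2,3,4}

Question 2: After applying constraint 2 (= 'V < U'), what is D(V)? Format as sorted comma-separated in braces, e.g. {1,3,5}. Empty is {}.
Answer: {2,3}

Derivation:
Constraint 1 (X + Z = V) on D(X)={1,4,5} D(Z)={1,2,3,4,5} D(V)={1,2,3,4,5}: X {1,4,5}->{1,4}; Z {1,2,3,4,5}->{1,2,3,4}; V {1,2,3,4,5}->{2,3,4,5}
Constraint 2 (V < U) on D(V)={2,3,4,5} D(U)={1,2,4}: V {2,3,4,5}->{2,3}; U {1,2,4}->{4}
So after constraint 2: D(V) = {2,3}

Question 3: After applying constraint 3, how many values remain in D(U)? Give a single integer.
Answer: 1

Derivation:
Constraint 1 (X + Z = V) on D(X)={1,4,5} D(Z)={1,2,3,4,5} D(V)={1,2,3,4,5}: X {1,4,5}->{1,4}; Z {1,2,3,4,5}->{1,2,3,4}; V {1,2,3,4,5}->{2,3,4,5}
Constraint 2 (V < U) on D(V)={2,3,4,5} D(U)={1,2,4}: V {2,3,4,5}->{2,3}; U {1,2,4}->{4}
Constraint 3 (X < U) on D(X)={1,4} D(U)={4}: X {1,4}->{1}
So after constraint 3: D(U)={4}, size = 1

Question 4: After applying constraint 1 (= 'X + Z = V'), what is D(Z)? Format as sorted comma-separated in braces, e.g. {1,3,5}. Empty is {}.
Constraint 1 (X + Z = V) on D(X)={1,4,5} D(Z)={1,2,3,4,5} D(V)={1,2,3,4,5}: X {1,4,5}->{1,4}; Z {1,2,3,4,5}->{1,2,3,4}; V {1,2,3,4,5}->{2,3,4,5}
So after constraint 1: D(Z) = {1,2,3,4}

Answer: {1,2,3,4}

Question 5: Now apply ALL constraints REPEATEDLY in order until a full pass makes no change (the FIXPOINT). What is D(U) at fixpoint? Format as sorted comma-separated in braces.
Answer: {4}

Derivation:
pass 0 (initial): D(U)={1,2,4}
pass 1: U {1,2,4}->{4}; V {1,2,3,4,5}->{2,3}; X {1,4,5}->{1}; Z {1,2,3,4,5}->{1,2,3,4}
pass 2: Z {1,2,3,4}->{1,2}
pass 3: no change
Fixpoint after 3 passes: D(U) = {4}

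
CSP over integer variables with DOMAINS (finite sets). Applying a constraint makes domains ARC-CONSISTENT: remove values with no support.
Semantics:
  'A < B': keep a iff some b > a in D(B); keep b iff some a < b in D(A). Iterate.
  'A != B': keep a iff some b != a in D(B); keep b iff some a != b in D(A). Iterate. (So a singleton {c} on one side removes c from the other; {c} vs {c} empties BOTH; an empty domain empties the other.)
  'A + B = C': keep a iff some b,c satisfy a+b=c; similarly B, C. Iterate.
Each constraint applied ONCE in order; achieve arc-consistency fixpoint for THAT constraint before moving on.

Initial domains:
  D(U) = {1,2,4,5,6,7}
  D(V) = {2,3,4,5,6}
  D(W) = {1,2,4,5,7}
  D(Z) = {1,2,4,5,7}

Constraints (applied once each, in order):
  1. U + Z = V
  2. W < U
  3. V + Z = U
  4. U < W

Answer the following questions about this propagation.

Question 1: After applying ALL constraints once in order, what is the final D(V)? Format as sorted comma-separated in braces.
Answer: {2,3,4}

Derivation:
Constraint 1 (U + Z = V) on D(U)={1,2,4,5,6,7} D(Z)={1,2,4,5,7} D(V)={2,3,4,5,6}: U {1,2,4,5,6,7}->{1,2,4,5}; Z {1,2,4,5,7}->{1,2,4,5}
Constraint 2 (W < U) on D(W)={1,2,4,5,7} D(U)={1,2,4,5}: W {1,2,4,5,7}->{1,2,4}; U {1,2,4,5}->{2,4,5}
Constraint 3 (V + Z = U) on D(V)={2,3,4,5,6} D(Z)={1,2,4,5} D(U)={2,4,5}: V {2,3,4,5,6}->{2,3,4}; Z {1,2,4,5}->{1,2}; U {2,4,5}->{4,5}
Constraint 4 (U < W) on D(U)={4,5} D(W)={1,2,4}: U {4,5}->{}; W {1,2,4}->{}
So after all 4 constraints: D(V) = {2,3,4}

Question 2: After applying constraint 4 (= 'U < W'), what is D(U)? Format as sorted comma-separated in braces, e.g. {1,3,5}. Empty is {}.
Answer: {}

Derivation:
Constraint 1 (U + Z = V) on D(U)={1,2,4,5,6,7} D(Z)={1,2,4,5,7} D(V)={2,3,4,5,6}: U {1,2,4,5,6,7}->{1,2,4,5}; Z {1,2,4,5,7}->{1,2,4,5}
Constraint 2 (W < U) on D(W)={1,2,4,5,7} D(U)={1,2,4,5}: W {1,2,4,5,7}->{1,2,4}; U {1,2,4,5}->{2,4,5}
Constraint 3 (V + Z = U) on D(V)={2,3,4,5,6} D(Z)={1,2,4,5} D(U)={2,4,5}: V {2,3,4,5,6}->{2,3,4}; Z {1,2,4,5}->{1,2}; U {2,4,5}->{4,5}
Constraint 4 (U < W) on D(U)={4,5} D(W)={1,2,4}: U {4,5}->{}; W {1,2,4}->{}
So after constraint 4: D(U) = {}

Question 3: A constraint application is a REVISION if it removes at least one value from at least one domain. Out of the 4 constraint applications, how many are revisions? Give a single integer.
Constraint 1 (U + Z = V) on D(U)={1,2,4,5,6,7} D(Z)={1,2,4,5,7} D(V)={2,3,4,5,6}: U {1,2,4,5,6,7}->{1,2,4,5}; Z {1,2,4,5,7}->{1,2,4,5} => REVISION
Constraint 2 (W < U) on D(W)={1,2,4,5,7} D(U)={1,2,4,5}: W {1,2,4,5,7}->{1,2,4}; U {1,2,4,5}->{2,4,5} => REVISION
Constraint 3 (V + Z = U) on D(V)={2,3,4,5,6} D(Z)={1,2,4,5} D(U)={2,4,5}: V {2,3,4,5,6}->{2,3,4}; Z {1,2,4,5}->{1,2}; U {2,4,5}->{4,5} => REVISION
Constraint 4 (U < W) on D(U)={4,5} D(W)={1,2,4}: U {4,5}->{}; W {1,2,4}->{} => REVISION
Total revisions = 4

Answer: 4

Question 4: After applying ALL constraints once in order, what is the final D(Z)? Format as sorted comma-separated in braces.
Answer: {1,2}

Derivation:
Constraint 1 (U + Z = V) on D(U)={1,2,4,5,6,7} D(Z)={1,2,4,5,7} D(V)={2,3,4,5,6}: U {1,2,4,5,6,7}->{1,2,4,5}; Z {1,2,4,5,7}->{1,2,4,5}
Constraint 2 (W < U) on D(W)={1,2,4,5,7} D(U)={1,2,4,5}: W {1,2,4,5,7}->{1,2,4}; U {1,2,4,5}->{2,4,5}
Constraint 3 (V + Z = U) on D(V)={2,3,4,5,6} D(Z)={1,2,4,5} D(U)={2,4,5}: V {2,3,4,5,6}->{2,3,4}; Z {1,2,4,5}->{1,2}; U {2,4,5}->{4,5}
Constraint 4 (U < W) on D(U)={4,5} D(W)={1,2,4}: U {4,5}->{}; W {1,2,4}->{}
So after all 4 constraints: D(Z) = {1,2}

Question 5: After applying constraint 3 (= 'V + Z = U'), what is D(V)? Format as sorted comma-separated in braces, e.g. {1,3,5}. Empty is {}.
Answer: {2,3,4}

Derivation:
Constraint 1 (U + Z = V) on D(U)={1,2,4,5,6,7} D(Z)={1,2,4,5,7} D(V)={2,3,4,5,6}: U {1,2,4,5,6,7}->{1,2,4,5}; Z {1,2,4,5,7}->{1,2,4,5}
Constraint 2 (W < U) on D(W)={1,2,4,5,7} D(U)={1,2,4,5}: W {1,2,4,5,7}->{1,2,4}; U {1,2,4,5}->{2,4,5}
Constraint 3 (V + Z = U) on D(V)={2,3,4,5,6} D(Z)={1,2,4,5} D(U)={2,4,5}: V {2,3,4,5,6}->{2,3,4}; Z {1,2,4,5}->{1,2}; U {2,4,5}->{4,5}
So after constraint 3: D(V) = {2,3,4}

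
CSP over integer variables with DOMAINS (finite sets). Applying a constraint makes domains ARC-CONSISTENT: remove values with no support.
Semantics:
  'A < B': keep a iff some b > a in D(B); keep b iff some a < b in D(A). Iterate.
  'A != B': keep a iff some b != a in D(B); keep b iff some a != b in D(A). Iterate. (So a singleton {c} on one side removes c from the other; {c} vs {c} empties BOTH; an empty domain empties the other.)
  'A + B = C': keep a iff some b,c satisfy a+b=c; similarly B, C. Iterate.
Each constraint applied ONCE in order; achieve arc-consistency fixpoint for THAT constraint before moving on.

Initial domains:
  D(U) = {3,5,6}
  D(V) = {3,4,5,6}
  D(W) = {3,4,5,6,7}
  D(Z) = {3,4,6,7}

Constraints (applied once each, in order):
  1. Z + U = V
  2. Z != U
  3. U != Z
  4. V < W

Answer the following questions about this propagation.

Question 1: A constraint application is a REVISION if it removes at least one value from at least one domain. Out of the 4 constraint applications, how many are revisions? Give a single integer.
Constraint 1 (Z + U = V) on D(Z)={3,4,6,7} D(U)={3,5,6} D(V)={3,4,5,6}: Z {3,4,6,7}->{3}; U {3,5,6}->{3}; V {3,4,5,6}->{6} => REVISION
Constraint 2 (Z != U) on D(Z)={3} D(U)={3}: Z {3}->{}; U {3}->{} => REVISION
Constraint 3 (U != Z) on D(U)={} D(Z)={}: no change => not a revision
Constraint 4 (V < W) on D(V)={6} D(W)={3,4,5,6,7}: W {3,4,5,6,7}->{7} => REVISION
Total revisions = 3

Answer: 3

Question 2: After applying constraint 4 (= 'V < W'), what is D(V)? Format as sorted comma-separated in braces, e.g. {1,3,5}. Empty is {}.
Answer: {6}

Derivation:
Constraint 1 (Z + U = V) on D(Z)={3,4,6,7} D(U)={3,5,6} D(V)={3,4,5,6}: Z {3,4,6,7}->{3}; U {3,5,6}->{3}; V {3,4,5,6}->{6}
Constraint 2 (Z != U) on D(Z)={3} D(U)={3}: Z {3}->{}; U {3}->{}
Constraint 3 (U != Z) on D(U)={} D(Z)={}: no change
Constraint 4 (V < W) on D(V)={6} D(W)={3,4,5,6,7}: W {3,4,5,6,7}->{7}
So after constraint 4: D(V) = {6}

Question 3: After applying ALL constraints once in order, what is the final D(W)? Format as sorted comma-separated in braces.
Constraint 1 (Z + U = V) on D(Z)={3,4,6,7} D(U)={3,5,6} D(V)={3,4,5,6}: Z {3,4,6,7}->{3}; U {3,5,6}->{3}; V {3,4,5,6}->{6}
Constraint 2 (Z != U) on D(Z)={3} D(U)={3}: Z {3}->{}; U {3}->{}
Constraint 3 (U != Z) on D(U)={} D(Z)={}: no change
Constraint 4 (V < W) on D(V)={6} D(W)={3,4,5,6,7}: W {3,4,5,6,7}->{7}
So after all 4 constraints: D(W) = {7}

Answer: {7}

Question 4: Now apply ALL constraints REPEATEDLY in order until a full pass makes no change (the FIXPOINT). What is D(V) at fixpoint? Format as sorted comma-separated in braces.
pass 0 (initial): D(V)={3,4,5,6}
pass 1: U {3,5,6}->{}; V {3,4,5,6}->{6}; W {3,4,5,6,7}->{7}; Z {3,4,6,7}->{}
pass 2: V {6}->{}; W {7}->{}
pass 3: no change
Fixpoint after 3 passes: D(V) = {}

Answer: {}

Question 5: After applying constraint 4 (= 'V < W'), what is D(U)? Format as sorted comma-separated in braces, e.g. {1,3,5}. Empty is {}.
Answer: {}

Derivation:
Constraint 1 (Z + U = V) on D(Z)={3,4,6,7} D(U)={3,5,6} D(V)={3,4,5,6}: Z {3,4,6,7}->{3}; U {3,5,6}->{3}; V {3,4,5,6}->{6}
Constraint 2 (Z != U) on D(Z)={3} D(U)={3}: Z {3}->{}; U {3}->{}
Constraint 3 (U != Z) on D(U)={} D(Z)={}: no change
Constraint 4 (V < W) on D(V)={6} D(W)={3,4,5,6,7}: W {3,4,5,6,7}->{7}
So after constraint 4: D(U) = {}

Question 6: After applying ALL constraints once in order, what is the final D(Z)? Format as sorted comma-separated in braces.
Constraint 1 (Z + U = V) on D(Z)={3,4,6,7} D(U)={3,5,6} D(V)={3,4,5,6}: Z {3,4,6,7}->{3}; U {3,5,6}->{3}; V {3,4,5,6}->{6}
Constraint 2 (Z != U) on D(Z)={3} D(U)={3}: Z {3}->{}; U {3}->{}
Constraint 3 (U != Z) on D(U)={} D(Z)={}: no change
Constraint 4 (V < W) on D(V)={6} D(W)={3,4,5,6,7}: W {3,4,5,6,7}->{7}
So after all 4 constraints: D(Z) = {}

Answer: {}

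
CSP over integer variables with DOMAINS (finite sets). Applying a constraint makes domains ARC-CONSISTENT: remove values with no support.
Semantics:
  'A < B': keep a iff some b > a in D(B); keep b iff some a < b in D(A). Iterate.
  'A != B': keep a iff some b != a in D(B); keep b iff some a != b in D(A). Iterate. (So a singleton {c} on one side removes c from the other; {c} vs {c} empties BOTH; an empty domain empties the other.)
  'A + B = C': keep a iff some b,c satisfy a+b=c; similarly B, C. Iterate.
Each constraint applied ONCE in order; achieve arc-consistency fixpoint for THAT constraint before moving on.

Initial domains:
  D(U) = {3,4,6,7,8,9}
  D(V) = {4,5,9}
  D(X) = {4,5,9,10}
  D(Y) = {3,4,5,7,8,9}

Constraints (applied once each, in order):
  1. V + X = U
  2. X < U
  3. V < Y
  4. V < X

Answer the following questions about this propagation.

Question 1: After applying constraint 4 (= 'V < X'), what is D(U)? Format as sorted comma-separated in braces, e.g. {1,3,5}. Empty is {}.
Answer: {8,9}

Derivation:
Constraint 1 (V + X = U) on D(V)={4,5,9} D(X)={4,5,9,10} D(U)={3,4,6,7,8,9}: V {4,5,9}->{4,5}; X {4,5,9,10}->{4,5}; U {3,4,6,7,8,9}->{8,9}
Constraint 2 (X < U) on D(X)={4,5} D(U)={8,9}: no change
Constraint 3 (V < Y) on D(V)={4,5} D(Y)={3,4,5,7,8,9}: Y {3,4,5,7,8,9}->{5,7,8,9}
Constraint 4 (V < X) on D(V)={4,5} D(X)={4,5}: V {4,5}->{4}; X {4,5}->{5}
So after constraint 4: D(U) = {8,9}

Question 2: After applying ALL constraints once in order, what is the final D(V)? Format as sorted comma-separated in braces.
Constraint 1 (V + X = U) on D(V)={4,5,9} D(X)={4,5,9,10} D(U)={3,4,6,7,8,9}: V {4,5,9}->{4,5}; X {4,5,9,10}->{4,5}; U {3,4,6,7,8,9}->{8,9}
Constraint 2 (X < U) on D(X)={4,5} D(U)={8,9}: no change
Constraint 3 (V < Y) on D(V)={4,5} D(Y)={3,4,5,7,8,9}: Y {3,4,5,7,8,9}->{5,7,8,9}
Constraint 4 (V < X) on D(V)={4,5} D(X)={4,5}: V {4,5}->{4}; X {4,5}->{5}
So after all 4 constraints: D(V) = {4}

Answer: {4}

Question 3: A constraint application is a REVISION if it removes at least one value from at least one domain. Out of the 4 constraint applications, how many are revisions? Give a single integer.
Constraint 1 (V + X = U) on D(V)={4,5,9} D(X)={4,5,9,10} D(U)={3,4,6,7,8,9}: V {4,5,9}->{4,5}; X {4,5,9,10}->{4,5}; U {3,4,6,7,8,9}->{8,9} => REVISION
Constraint 2 (X < U) on D(X)={4,5} D(U)={8,9}: no change => not a revision
Constraint 3 (V < Y) on D(V)={4,5} D(Y)={3,4,5,7,8,9}: Y {3,4,5,7,8,9}->{5,7,8,9} => REVISION
Constraint 4 (V < X) on D(V)={4,5} D(X)={4,5}: V {4,5}->{4}; X {4,5}->{5} => REVISION
Total revisions = 3

Answer: 3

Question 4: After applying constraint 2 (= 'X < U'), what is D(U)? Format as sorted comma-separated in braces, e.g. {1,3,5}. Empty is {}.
Constraint 1 (V + X = U) on D(V)={4,5,9} D(X)={4,5,9,10} D(U)={3,4,6,7,8,9}: V {4,5,9}->{4,5}; X {4,5,9,10}->{4,5}; U {3,4,6,7,8,9}->{8,9}
Constraint 2 (X < U) on D(X)={4,5} D(U)={8,9}: no change
So after constraint 2: D(U) = {8,9}

Answer: {8,9}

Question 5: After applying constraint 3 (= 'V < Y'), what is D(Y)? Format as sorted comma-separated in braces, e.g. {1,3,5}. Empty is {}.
Constraint 1 (V + X = U) on D(V)={4,5,9} D(X)={4,5,9,10} D(U)={3,4,6,7,8,9}: V {4,5,9}->{4,5}; X {4,5,9,10}->{4,5}; U {3,4,6,7,8,9}->{8,9}
Constraint 2 (X < U) on D(X)={4,5} D(U)={8,9}: no change
Constraint 3 (V < Y) on D(V)={4,5} D(Y)={3,4,5,7,8,9}: Y {3,4,5,7,8,9}->{5,7,8,9}
So after constraint 3: D(Y) = {5,7,8,9}

Answer: {5,7,8,9}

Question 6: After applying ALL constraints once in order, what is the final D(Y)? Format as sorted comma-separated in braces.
Answer: {5,7,8,9}

Derivation:
Constraint 1 (V + X = U) on D(V)={4,5,9} D(X)={4,5,9,10} D(U)={3,4,6,7,8,9}: V {4,5,9}->{4,5}; X {4,5,9,10}->{4,5}; U {3,4,6,7,8,9}->{8,9}
Constraint 2 (X < U) on D(X)={4,5} D(U)={8,9}: no change
Constraint 3 (V < Y) on D(V)={4,5} D(Y)={3,4,5,7,8,9}: Y {3,4,5,7,8,9}->{5,7,8,9}
Constraint 4 (V < X) on D(V)={4,5} D(X)={4,5}: V {4,5}->{4}; X {4,5}->{5}
So after all 4 constraints: D(Y) = {5,7,8,9}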